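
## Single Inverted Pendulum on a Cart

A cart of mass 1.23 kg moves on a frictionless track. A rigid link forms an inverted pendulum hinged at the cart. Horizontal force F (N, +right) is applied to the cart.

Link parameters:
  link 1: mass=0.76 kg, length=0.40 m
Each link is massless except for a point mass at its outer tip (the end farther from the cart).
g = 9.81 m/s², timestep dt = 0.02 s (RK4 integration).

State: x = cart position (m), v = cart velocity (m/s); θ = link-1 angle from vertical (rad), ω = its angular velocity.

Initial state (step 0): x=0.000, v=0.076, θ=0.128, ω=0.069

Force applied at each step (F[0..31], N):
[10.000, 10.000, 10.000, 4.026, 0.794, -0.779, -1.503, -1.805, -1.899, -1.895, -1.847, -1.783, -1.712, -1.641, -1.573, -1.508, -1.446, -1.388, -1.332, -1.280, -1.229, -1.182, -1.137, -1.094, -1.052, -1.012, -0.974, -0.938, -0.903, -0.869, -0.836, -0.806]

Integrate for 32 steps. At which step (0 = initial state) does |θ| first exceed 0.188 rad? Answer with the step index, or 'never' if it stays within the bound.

apply F[0]=+10.000 → step 1: x=0.003, v=0.222, θ=0.126, ω=-0.230
apply F[1]=+10.000 → step 2: x=0.009, v=0.368, θ=0.119, ω=-0.534
apply F[2]=+10.000 → step 3: x=0.018, v=0.517, θ=0.105, ω=-0.847
apply F[3]=+4.026 → step 4: x=0.029, v=0.571, θ=0.087, ω=-0.934
apply F[4]=+0.794 → step 5: x=0.040, v=0.574, θ=0.069, ω=-0.905
apply F[5]=-0.779 → step 6: x=0.051, v=0.555, θ=0.052, ω=-0.827
apply F[6]=-1.503 → step 7: x=0.062, v=0.525, θ=0.036, ω=-0.731
apply F[7]=-1.805 → step 8: x=0.072, v=0.492, θ=0.022, ω=-0.635
apply F[8]=-1.899 → step 9: x=0.082, v=0.460, θ=0.011, ω=-0.545
apply F[9]=-1.895 → step 10: x=0.091, v=0.428, θ=0.000, ω=-0.464
apply F[10]=-1.847 → step 11: x=0.099, v=0.399, θ=-0.008, ω=-0.392
apply F[11]=-1.783 → step 12: x=0.107, v=0.371, θ=-0.015, ω=-0.329
apply F[12]=-1.712 → step 13: x=0.114, v=0.345, θ=-0.021, ω=-0.274
apply F[13]=-1.641 → step 14: x=0.120, v=0.322, θ=-0.026, ω=-0.226
apply F[14]=-1.573 → step 15: x=0.127, v=0.299, θ=-0.030, ω=-0.185
apply F[15]=-1.508 → step 16: x=0.132, v=0.279, θ=-0.034, ω=-0.149
apply F[16]=-1.446 → step 17: x=0.138, v=0.260, θ=-0.036, ω=-0.118
apply F[17]=-1.388 → step 18: x=0.143, v=0.242, θ=-0.038, ω=-0.091
apply F[18]=-1.332 → step 19: x=0.148, v=0.225, θ=-0.040, ω=-0.069
apply F[19]=-1.280 → step 20: x=0.152, v=0.209, θ=-0.041, ω=-0.049
apply F[20]=-1.229 → step 21: x=0.156, v=0.194, θ=-0.042, ω=-0.032
apply F[21]=-1.182 → step 22: x=0.160, v=0.180, θ=-0.043, ω=-0.018
apply F[22]=-1.137 → step 23: x=0.163, v=0.166, θ=-0.043, ω=-0.005
apply F[23]=-1.094 → step 24: x=0.166, v=0.154, θ=-0.043, ω=0.005
apply F[24]=-1.052 → step 25: x=0.169, v=0.142, θ=-0.043, ω=0.014
apply F[25]=-1.012 → step 26: x=0.172, v=0.131, θ=-0.042, ω=0.021
apply F[26]=-0.974 → step 27: x=0.174, v=0.120, θ=-0.042, ω=0.028
apply F[27]=-0.938 → step 28: x=0.177, v=0.110, θ=-0.041, ω=0.033
apply F[28]=-0.903 → step 29: x=0.179, v=0.100, θ=-0.040, ω=0.037
apply F[29]=-0.869 → step 30: x=0.181, v=0.091, θ=-0.040, ω=0.041
apply F[30]=-0.836 → step 31: x=0.182, v=0.082, θ=-0.039, ω=0.043
apply F[31]=-0.806 → step 32: x=0.184, v=0.073, θ=-0.038, ω=0.046
max |θ| = 0.128 ≤ 0.188 over all 33 states.

Answer: never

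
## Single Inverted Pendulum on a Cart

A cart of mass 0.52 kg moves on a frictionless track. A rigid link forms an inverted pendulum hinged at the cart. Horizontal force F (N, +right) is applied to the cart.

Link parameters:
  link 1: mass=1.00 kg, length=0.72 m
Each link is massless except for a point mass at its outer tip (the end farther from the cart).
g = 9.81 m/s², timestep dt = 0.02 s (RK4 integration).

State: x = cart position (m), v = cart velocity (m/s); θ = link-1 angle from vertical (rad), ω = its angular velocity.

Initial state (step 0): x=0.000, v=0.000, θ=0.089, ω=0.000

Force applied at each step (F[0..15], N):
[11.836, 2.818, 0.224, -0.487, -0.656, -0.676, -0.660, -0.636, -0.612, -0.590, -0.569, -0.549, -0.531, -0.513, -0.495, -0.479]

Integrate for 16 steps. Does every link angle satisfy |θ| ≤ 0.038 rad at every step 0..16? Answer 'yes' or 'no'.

Answer: no

Derivation:
apply F[0]=+11.836 → step 1: x=0.004, v=0.417, θ=0.083, ω=-0.553
apply F[1]=+2.818 → step 2: x=0.013, v=0.496, θ=0.072, ω=-0.641
apply F[2]=+0.224 → step 3: x=0.023, v=0.481, θ=0.059, ω=-0.602
apply F[3]=-0.487 → step 4: x=0.032, v=0.442, θ=0.048, ω=-0.535
apply F[4]=-0.656 → step 5: x=0.041, v=0.402, θ=0.038, ω=-0.467
apply F[5]=-0.676 → step 6: x=0.048, v=0.363, θ=0.029, ω=-0.404
apply F[6]=-0.660 → step 7: x=0.055, v=0.329, θ=0.022, ω=-0.349
apply F[7]=-0.636 → step 8: x=0.062, v=0.297, θ=0.015, ω=-0.301
apply F[8]=-0.612 → step 9: x=0.067, v=0.269, θ=0.009, ω=-0.258
apply F[9]=-0.590 → step 10: x=0.072, v=0.244, θ=0.005, ω=-0.221
apply F[10]=-0.569 → step 11: x=0.077, v=0.221, θ=0.001, ω=-0.189
apply F[11]=-0.549 → step 12: x=0.081, v=0.200, θ=-0.003, ω=-0.161
apply F[12]=-0.531 → step 13: x=0.085, v=0.182, θ=-0.006, ω=-0.136
apply F[13]=-0.513 → step 14: x=0.088, v=0.165, θ=-0.008, ω=-0.114
apply F[14]=-0.495 → step 15: x=0.092, v=0.149, θ=-0.010, ω=-0.095
apply F[15]=-0.479 → step 16: x=0.094, v=0.135, θ=-0.012, ω=-0.079
Max |angle| over trajectory = 0.089 rad; bound = 0.038 → exceeded.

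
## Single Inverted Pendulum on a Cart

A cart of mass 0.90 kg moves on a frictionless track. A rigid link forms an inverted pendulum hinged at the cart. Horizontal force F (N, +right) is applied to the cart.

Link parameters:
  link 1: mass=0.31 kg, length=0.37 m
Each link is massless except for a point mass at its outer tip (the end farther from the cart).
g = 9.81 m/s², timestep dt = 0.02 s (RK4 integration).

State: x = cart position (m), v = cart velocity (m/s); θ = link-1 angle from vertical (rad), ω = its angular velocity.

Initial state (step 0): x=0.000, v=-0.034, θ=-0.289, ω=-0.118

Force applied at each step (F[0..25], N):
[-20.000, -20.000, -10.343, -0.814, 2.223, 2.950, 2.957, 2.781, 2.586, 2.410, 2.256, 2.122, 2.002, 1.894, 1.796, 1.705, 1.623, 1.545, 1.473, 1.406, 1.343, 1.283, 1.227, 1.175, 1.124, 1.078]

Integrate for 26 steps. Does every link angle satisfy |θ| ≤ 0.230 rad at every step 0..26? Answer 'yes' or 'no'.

Answer: no

Derivation:
apply F[0]=-20.000 → step 1: x=-0.005, v=-0.449, θ=-0.282, ω=0.807
apply F[1]=-20.000 → step 2: x=-0.018, v=-0.867, θ=-0.257, ω=1.753
apply F[2]=-10.343 → step 3: x=-0.037, v=-1.079, θ=-0.217, ω=2.187
apply F[3]=-0.814 → step 4: x=-0.059, v=-1.087, θ=-0.174, ω=2.103
apply F[4]=+2.223 → step 5: x=-0.080, v=-1.029, θ=-0.135, ω=1.868
apply F[5]=+2.950 → step 6: x=-0.100, v=-0.957, θ=-0.100, ω=1.613
apply F[6]=+2.957 → step 7: x=-0.119, v=-0.886, θ=-0.070, ω=1.377
apply F[7]=+2.781 → step 8: x=-0.136, v=-0.821, θ=-0.045, ω=1.171
apply F[8]=+2.586 → step 9: x=-0.151, v=-0.761, θ=-0.023, ω=0.992
apply F[9]=+2.410 → step 10: x=-0.166, v=-0.707, θ=-0.005, ω=0.838
apply F[10]=+2.256 → step 11: x=-0.180, v=-0.657, θ=0.011, ω=0.704
apply F[11]=+2.122 → step 12: x=-0.192, v=-0.611, θ=0.024, ω=0.589
apply F[12]=+2.002 → step 13: x=-0.204, v=-0.568, θ=0.034, ω=0.490
apply F[13]=+1.894 → step 14: x=-0.215, v=-0.529, θ=0.043, ω=0.404
apply F[14]=+1.796 → step 15: x=-0.225, v=-0.492, θ=0.051, ω=0.330
apply F[15]=+1.705 → step 16: x=-0.235, v=-0.458, θ=0.057, ω=0.266
apply F[16]=+1.623 → step 17: x=-0.244, v=-0.426, θ=0.061, ω=0.211
apply F[17]=+1.545 → step 18: x=-0.252, v=-0.396, θ=0.065, ω=0.163
apply F[18]=+1.473 → step 19: x=-0.260, v=-0.368, θ=0.068, ω=0.122
apply F[19]=+1.406 → step 20: x=-0.267, v=-0.341, θ=0.070, ω=0.087
apply F[20]=+1.343 → step 21: x=-0.273, v=-0.316, θ=0.071, ω=0.057
apply F[21]=+1.283 → step 22: x=-0.279, v=-0.292, θ=0.072, ω=0.032
apply F[22]=+1.227 → step 23: x=-0.285, v=-0.270, θ=0.073, ω=0.010
apply F[23]=+1.175 → step 24: x=-0.290, v=-0.249, θ=0.073, ω=-0.009
apply F[24]=+1.124 → step 25: x=-0.295, v=-0.229, θ=0.072, ω=-0.024
apply F[25]=+1.078 → step 26: x=-0.299, v=-0.210, θ=0.072, ω=-0.037
Max |angle| over trajectory = 0.289 rad; bound = 0.230 → exceeded.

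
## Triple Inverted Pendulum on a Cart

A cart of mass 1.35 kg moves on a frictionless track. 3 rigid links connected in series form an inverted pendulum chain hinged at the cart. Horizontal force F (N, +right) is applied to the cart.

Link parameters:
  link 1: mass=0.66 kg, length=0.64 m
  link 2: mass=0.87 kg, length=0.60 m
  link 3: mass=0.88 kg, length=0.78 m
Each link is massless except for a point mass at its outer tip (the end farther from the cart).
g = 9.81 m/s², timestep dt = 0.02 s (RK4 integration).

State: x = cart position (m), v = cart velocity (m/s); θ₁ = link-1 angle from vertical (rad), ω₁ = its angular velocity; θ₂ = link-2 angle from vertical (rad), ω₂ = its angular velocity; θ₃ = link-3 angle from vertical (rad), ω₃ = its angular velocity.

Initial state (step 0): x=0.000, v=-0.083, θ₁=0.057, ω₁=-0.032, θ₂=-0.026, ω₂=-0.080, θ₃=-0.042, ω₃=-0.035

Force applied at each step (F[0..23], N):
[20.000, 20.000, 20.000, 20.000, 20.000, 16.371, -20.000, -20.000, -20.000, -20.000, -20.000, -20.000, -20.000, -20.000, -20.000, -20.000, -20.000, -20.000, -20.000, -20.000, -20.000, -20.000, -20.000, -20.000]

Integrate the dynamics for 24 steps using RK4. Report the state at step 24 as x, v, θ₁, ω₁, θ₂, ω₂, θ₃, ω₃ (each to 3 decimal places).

apply F[0]=+20.000 → step 1: x=0.001, v=0.193, θ₁=0.053, ω₁=-0.375, θ₂=-0.029, ω₂=-0.179, θ₃=-0.043, ω₃=-0.043
apply F[1]=+20.000 → step 2: x=0.008, v=0.472, θ₁=0.042, ω₁=-0.730, θ₂=-0.033, ω₂=-0.271, θ₃=-0.044, ω₃=-0.050
apply F[2]=+20.000 → step 3: x=0.020, v=0.757, θ₁=0.024, ω₁=-1.110, θ₂=-0.039, ω₂=-0.349, θ₃=-0.045, ω₃=-0.054
apply F[3]=+20.000 → step 4: x=0.038, v=1.049, θ₁=-0.003, ω₁=-1.525, θ₂=-0.047, ω₂=-0.406, θ₃=-0.046, ω₃=-0.055
apply F[4]=+20.000 → step 5: x=0.062, v=1.351, θ₁=-0.038, ω₁=-1.982, θ₂=-0.055, ω₂=-0.436, θ₃=-0.047, ω₃=-0.053
apply F[5]=+16.371 → step 6: x=0.092, v=1.605, θ₁=-0.081, ω₁=-2.396, θ₂=-0.064, ω₂=-0.440, θ₃=-0.048, ω₃=-0.049
apply F[6]=-20.000 → step 7: x=0.121, v=1.339, θ₁=-0.126, ω₁=-2.037, θ₂=-0.073, ω₂=-0.411, θ₃=-0.049, ω₃=-0.041
apply F[7]=-20.000 → step 8: x=0.145, v=1.089, θ₁=-0.163, ω₁=-1.746, θ₂=-0.080, ω₂=-0.344, θ₃=-0.050, ω₃=-0.028
apply F[8]=-20.000 → step 9: x=0.165, v=0.855, θ₁=-0.196, ω₁=-1.519, θ₂=-0.086, ω₂=-0.240, θ₃=-0.050, ω₃=-0.011
apply F[9]=-20.000 → step 10: x=0.180, v=0.635, θ₁=-0.224, ω₁=-1.348, θ₂=-0.090, ω₂=-0.102, θ₃=-0.050, ω₃=0.008
apply F[10]=-20.000 → step 11: x=0.190, v=0.425, θ₁=-0.250, ω₁=-1.226, θ₂=-0.090, ω₂=0.069, θ₃=-0.050, ω₃=0.030
apply F[11]=-20.000 → step 12: x=0.197, v=0.225, θ₁=-0.274, ω₁=-1.148, θ₂=-0.087, ω₂=0.272, θ₃=-0.049, ω₃=0.050
apply F[12]=-20.000 → step 13: x=0.199, v=0.030, θ₁=-0.296, ω₁=-1.108, θ₂=-0.079, ω₂=0.508, θ₃=-0.048, ω₃=0.068
apply F[13]=-20.000 → step 14: x=0.198, v=-0.160, θ₁=-0.318, ω₁=-1.101, θ₂=-0.066, ω₂=0.778, θ₃=-0.046, ω₃=0.081
apply F[14]=-20.000 → step 15: x=0.193, v=-0.348, θ₁=-0.341, ω₁=-1.120, θ₂=-0.048, ω₂=1.081, θ₃=-0.044, ω₃=0.087
apply F[15]=-20.000 → step 16: x=0.184, v=-0.536, θ₁=-0.363, ω₁=-1.156, θ₂=-0.023, ω₂=1.413, θ₃=-0.043, ω₃=0.084
apply F[16]=-20.000 → step 17: x=0.171, v=-0.728, θ₁=-0.387, ω₁=-1.198, θ₂=0.009, ω₂=1.770, θ₃=-0.041, ω₃=0.072
apply F[17]=-20.000 → step 18: x=0.155, v=-0.925, θ₁=-0.411, ω₁=-1.234, θ₂=0.048, ω₂=2.143, θ₃=-0.040, ω₃=0.051
apply F[18]=-20.000 → step 19: x=0.134, v=-1.130, θ₁=-0.436, ω₁=-1.250, θ₂=0.095, ω₂=2.522, θ₃=-0.039, ω₃=0.025
apply F[19]=-20.000 → step 20: x=0.110, v=-1.341, θ₁=-0.461, ω₁=-1.236, θ₂=0.149, ω₂=2.899, θ₃=-0.039, ω₃=-0.002
apply F[20]=-20.000 → step 21: x=0.081, v=-1.560, θ₁=-0.485, ω₁=-1.181, θ₂=0.211, ω₂=3.266, θ₃=-0.039, ω₃=-0.027
apply F[21]=-20.000 → step 22: x=0.047, v=-1.785, θ₁=-0.508, ω₁=-1.082, θ₂=0.280, ω₂=3.622, θ₃=-0.040, ω₃=-0.043
apply F[22]=-20.000 → step 23: x=0.009, v=-2.014, θ₁=-0.528, ω₁=-0.933, θ₂=0.355, ω₂=3.966, θ₃=-0.041, ω₃=-0.046
apply F[23]=-20.000 → step 24: x=-0.033, v=-2.246, θ₁=-0.545, ω₁=-0.733, θ₂=0.438, ω₂=4.301, θ₃=-0.042, ω₃=-0.031

Answer: x=-0.033, v=-2.246, θ₁=-0.545, ω₁=-0.733, θ₂=0.438, ω₂=4.301, θ₃=-0.042, ω₃=-0.031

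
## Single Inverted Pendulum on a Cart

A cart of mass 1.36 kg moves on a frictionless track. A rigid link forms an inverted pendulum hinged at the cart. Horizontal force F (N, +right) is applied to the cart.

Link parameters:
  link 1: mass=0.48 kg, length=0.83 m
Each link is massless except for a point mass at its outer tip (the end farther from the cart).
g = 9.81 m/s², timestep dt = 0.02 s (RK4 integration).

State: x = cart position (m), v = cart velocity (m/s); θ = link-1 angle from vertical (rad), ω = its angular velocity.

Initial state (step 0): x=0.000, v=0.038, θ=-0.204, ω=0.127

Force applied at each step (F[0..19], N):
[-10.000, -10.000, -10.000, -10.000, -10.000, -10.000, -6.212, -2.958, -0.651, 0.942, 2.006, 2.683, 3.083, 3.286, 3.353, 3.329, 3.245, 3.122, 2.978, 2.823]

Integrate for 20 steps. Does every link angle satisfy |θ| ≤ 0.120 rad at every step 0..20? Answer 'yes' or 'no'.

apply F[0]=-10.000 → step 1: x=-0.001, v=-0.094, θ=-0.200, ω=0.235
apply F[1]=-10.000 → step 2: x=-0.004, v=-0.226, θ=-0.195, ω=0.344
apply F[2]=-10.000 → step 3: x=-0.010, v=-0.358, θ=-0.187, ω=0.456
apply F[3]=-10.000 → step 4: x=-0.018, v=-0.492, θ=-0.176, ω=0.572
apply F[4]=-10.000 → step 5: x=-0.029, v=-0.626, θ=-0.164, ω=0.692
apply F[5]=-10.000 → step 6: x=-0.043, v=-0.762, θ=-0.149, ω=0.816
apply F[6]=-6.212 → step 7: x=-0.059, v=-0.844, θ=-0.132, ω=0.881
apply F[7]=-2.958 → step 8: x=-0.076, v=-0.879, θ=-0.114, ω=0.894
apply F[8]=-0.651 → step 9: x=-0.094, v=-0.882, θ=-0.096, ω=0.873
apply F[9]=+0.942 → step 10: x=-0.111, v=-0.863, θ=-0.079, ω=0.829
apply F[10]=+2.006 → step 11: x=-0.128, v=-0.829, θ=-0.063, ω=0.771
apply F[11]=+2.683 → step 12: x=-0.145, v=-0.786, θ=-0.048, ω=0.706
apply F[12]=+3.083 → step 13: x=-0.160, v=-0.737, θ=-0.035, ω=0.638
apply F[13]=+3.286 → step 14: x=-0.174, v=-0.687, θ=-0.023, ω=0.571
apply F[14]=+3.353 → step 15: x=-0.187, v=-0.637, θ=-0.012, ω=0.506
apply F[15]=+3.329 → step 16: x=-0.199, v=-0.587, θ=-0.003, ω=0.445
apply F[16]=+3.245 → step 17: x=-0.211, v=-0.540, θ=0.006, ω=0.388
apply F[17]=+3.122 → step 18: x=-0.221, v=-0.494, θ=0.013, ω=0.336
apply F[18]=+2.978 → step 19: x=-0.231, v=-0.452, θ=0.019, ω=0.288
apply F[19]=+2.823 → step 20: x=-0.239, v=-0.412, θ=0.024, ω=0.245
Max |angle| over trajectory = 0.204 rad; bound = 0.120 → exceeded.

Answer: no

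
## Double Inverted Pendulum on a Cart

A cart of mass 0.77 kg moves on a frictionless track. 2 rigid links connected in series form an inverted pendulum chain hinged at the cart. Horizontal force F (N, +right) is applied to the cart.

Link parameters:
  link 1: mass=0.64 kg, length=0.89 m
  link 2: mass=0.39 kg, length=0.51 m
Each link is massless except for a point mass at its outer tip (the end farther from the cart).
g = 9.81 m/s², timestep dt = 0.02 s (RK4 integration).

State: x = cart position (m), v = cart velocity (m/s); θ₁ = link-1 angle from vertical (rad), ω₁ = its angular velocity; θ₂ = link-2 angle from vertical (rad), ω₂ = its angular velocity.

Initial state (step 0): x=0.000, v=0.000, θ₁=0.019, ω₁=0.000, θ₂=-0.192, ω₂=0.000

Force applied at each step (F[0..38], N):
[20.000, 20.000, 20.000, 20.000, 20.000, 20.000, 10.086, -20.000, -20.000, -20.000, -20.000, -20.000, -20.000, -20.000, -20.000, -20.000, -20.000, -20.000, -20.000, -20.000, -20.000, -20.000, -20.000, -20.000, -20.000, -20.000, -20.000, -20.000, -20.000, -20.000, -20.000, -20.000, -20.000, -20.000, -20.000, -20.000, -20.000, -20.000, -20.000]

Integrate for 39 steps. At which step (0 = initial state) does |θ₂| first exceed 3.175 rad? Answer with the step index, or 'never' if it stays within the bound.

apply F[0]=+20.000 → step 1: x=0.005, v=0.515, θ₁=0.014, ω₁=-0.547, θ₂=-0.193, ω₂=-0.130
apply F[1]=+20.000 → step 2: x=0.021, v=1.033, θ₁=-0.003, ω₁=-1.103, θ₂=-0.197, ω₂=-0.245
apply F[2]=+20.000 → step 3: x=0.046, v=1.555, θ₁=-0.031, ω₁=-1.675, θ₂=-0.203, ω₂=-0.332
apply F[3]=+20.000 → step 4: x=0.083, v=2.081, θ₁=-0.070, ω₁=-2.266, θ₂=-0.210, ω₂=-0.381
apply F[4]=+20.000 → step 5: x=0.130, v=2.604, θ₁=-0.121, ω₁=-2.869, θ₂=-0.218, ω₂=-0.392
apply F[5]=+20.000 → step 6: x=0.187, v=3.110, θ₁=-0.185, ω₁=-3.467, θ₂=-0.226, ω₂=-0.380
apply F[6]=+10.086 → step 7: x=0.251, v=3.344, θ₁=-0.257, ω₁=-3.772, θ₂=-0.233, ω₂=-0.378
apply F[7]=-20.000 → step 8: x=0.313, v=2.864, θ₁=-0.328, ω₁=-3.324, θ₂=-0.241, ω₂=-0.359
apply F[8]=-20.000 → step 9: x=0.366, v=2.422, θ₁=-0.391, ω₁=-2.949, θ₂=-0.247, ω₂=-0.299
apply F[9]=-20.000 → step 10: x=0.411, v=2.013, θ₁=-0.446, ω₁=-2.643, θ₂=-0.252, ω₂=-0.190
apply F[10]=-20.000 → step 11: x=0.447, v=1.632, θ₁=-0.497, ω₁=-2.395, θ₂=-0.255, ω₂=-0.034
apply F[11]=-20.000 → step 12: x=0.476, v=1.275, θ₁=-0.543, ω₁=-2.198, θ₂=-0.253, ω₂=0.168
apply F[12]=-20.000 → step 13: x=0.498, v=0.936, θ₁=-0.585, ω₁=-2.045, θ₂=-0.248, ω₂=0.414
apply F[13]=-20.000 → step 14: x=0.514, v=0.611, θ₁=-0.625, ω₁=-1.927, θ₂=-0.236, ω₂=0.699
apply F[14]=-20.000 → step 15: x=0.523, v=0.296, θ₁=-0.662, ω₁=-1.840, θ₂=-0.219, ω₂=1.024
apply F[15]=-20.000 → step 16: x=0.525, v=-0.012, θ₁=-0.698, ω₁=-1.776, θ₂=-0.195, ω₂=1.385
apply F[16]=-20.000 → step 17: x=0.522, v=-0.316, θ₁=-0.733, ω₁=-1.731, θ₂=-0.164, ω₂=1.780
apply F[17]=-20.000 → step 18: x=0.513, v=-0.618, θ₁=-0.768, ω₁=-1.699, θ₂=-0.124, ω₂=2.208
apply F[18]=-20.000 → step 19: x=0.497, v=-0.922, θ₁=-0.801, ω₁=-1.674, θ₂=-0.075, ω₂=2.664
apply F[19]=-20.000 → step 20: x=0.476, v=-1.227, θ₁=-0.835, ω₁=-1.650, θ₂=-0.017, ω₂=3.146
apply F[20]=-20.000 → step 21: x=0.448, v=-1.535, θ₁=-0.867, ω₁=-1.620, θ₂=0.051, ω₂=3.652
apply F[21]=-20.000 → step 22: x=0.415, v=-1.846, θ₁=-0.899, ω₁=-1.579, θ₂=0.129, ω₂=4.178
apply F[22]=-20.000 → step 23: x=0.374, v=-2.158, θ₁=-0.930, ω₁=-1.518, θ₂=0.218, ω₂=4.724
apply F[23]=-20.000 → step 24: x=0.328, v=-2.469, θ₁=-0.960, ω₁=-1.433, θ₂=0.318, ω₂=5.291
apply F[24]=-20.000 → step 25: x=0.276, v=-2.776, θ₁=-0.988, ω₁=-1.318, θ₂=0.430, ω₂=5.882
apply F[25]=-20.000 → step 26: x=0.217, v=-3.073, θ₁=-1.013, ω₁=-1.168, θ₂=0.554, ω₂=6.503
apply F[26]=-20.000 → step 27: x=0.153, v=-3.354, θ₁=-1.034, ω₁=-0.980, θ₂=0.690, ω₂=7.159
apply F[27]=-20.000 → step 28: x=0.083, v=-3.610, θ₁=-1.051, ω₁=-0.753, θ₂=0.840, ω₂=7.856
apply F[28]=-20.000 → step 29: x=0.009, v=-3.832, θ₁=-1.064, ω₁=-0.490, θ₂=1.005, ω₂=8.595
apply F[29]=-20.000 → step 30: x=-0.070, v=-4.005, θ₁=-1.071, ω₁=-0.206, θ₂=1.184, ω₂=9.366
apply F[30]=-20.000 → step 31: x=-0.151, v=-4.118, θ₁=-1.072, ω₁=0.070, θ₂=1.379, ω₂=10.138
apply F[31]=-20.000 → step 32: x=-0.234, v=-4.159, θ₁=-1.068, ω₁=0.291, θ₂=1.589, ω₂=10.847
apply F[32]=-20.000 → step 33: x=-0.317, v=-4.127, θ₁=-1.061, ω₁=0.386, θ₂=1.812, ω₂=11.390
apply F[33]=-20.000 → step 34: x=-0.399, v=-4.042, θ₁=-1.054, ω₁=0.290, θ₂=2.043, ω₂=11.643
apply F[34]=-20.000 → step 35: x=-0.479, v=-3.947, θ₁=-1.051, ω₁=-0.020, θ₂=2.275, ω₂=11.526
apply F[35]=-20.000 → step 36: x=-0.557, v=-3.893, θ₁=-1.056, ω₁=-0.499, θ₂=2.502, ω₂=11.069
apply F[36]=-20.000 → step 37: x=-0.635, v=-3.917, θ₁=-1.072, ω₁=-1.057, θ₂=2.717, ω₂=10.397
apply F[37]=-20.000 → step 38: x=-0.714, v=-4.031, θ₁=-1.098, ω₁=-1.608, θ₂=2.917, ω₂=9.655
apply F[38]=-20.000 → step 39: x=-0.797, v=-4.226, θ₁=-1.136, ω₁=-2.106, θ₂=3.103, ω₂=8.948
max |θ₂| = 3.103 ≤ 3.175 over all 40 states.

Answer: never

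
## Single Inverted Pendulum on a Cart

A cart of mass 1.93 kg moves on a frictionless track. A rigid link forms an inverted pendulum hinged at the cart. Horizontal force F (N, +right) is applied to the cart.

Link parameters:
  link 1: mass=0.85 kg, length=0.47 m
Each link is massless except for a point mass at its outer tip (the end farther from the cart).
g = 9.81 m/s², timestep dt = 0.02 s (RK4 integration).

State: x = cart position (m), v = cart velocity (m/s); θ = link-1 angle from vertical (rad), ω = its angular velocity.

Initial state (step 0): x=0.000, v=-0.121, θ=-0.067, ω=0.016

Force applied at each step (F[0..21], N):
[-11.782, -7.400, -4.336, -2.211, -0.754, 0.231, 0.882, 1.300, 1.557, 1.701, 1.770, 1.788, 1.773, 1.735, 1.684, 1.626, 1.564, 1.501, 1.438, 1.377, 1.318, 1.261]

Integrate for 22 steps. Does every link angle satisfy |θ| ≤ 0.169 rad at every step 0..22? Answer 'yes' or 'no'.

Answer: yes

Derivation:
apply F[0]=-11.782 → step 1: x=-0.004, v=-0.237, θ=-0.064, ω=0.235
apply F[1]=-7.400 → step 2: x=-0.009, v=-0.308, θ=-0.059, ω=0.361
apply F[2]=-4.336 → step 3: x=-0.016, v=-0.349, θ=-0.051, ω=0.423
apply F[3]=-2.211 → step 4: x=-0.023, v=-0.368, θ=-0.042, ω=0.444
apply F[4]=-0.754 → step 5: x=-0.030, v=-0.372, θ=-0.033, ω=0.438
apply F[5]=+0.231 → step 6: x=-0.038, v=-0.367, θ=-0.025, ω=0.416
apply F[6]=+0.882 → step 7: x=-0.045, v=-0.356, θ=-0.017, ω=0.384
apply F[7]=+1.300 → step 8: x=-0.052, v=-0.342, θ=-0.009, ω=0.347
apply F[8]=+1.557 → step 9: x=-0.058, v=-0.325, θ=-0.003, ω=0.309
apply F[9]=+1.701 → step 10: x=-0.065, v=-0.308, θ=0.003, ω=0.272
apply F[10]=+1.770 → step 11: x=-0.071, v=-0.290, θ=0.008, ω=0.236
apply F[11]=+1.788 → step 12: x=-0.076, v=-0.272, θ=0.012, ω=0.203
apply F[12]=+1.773 → step 13: x=-0.082, v=-0.255, θ=0.016, ω=0.173
apply F[13]=+1.735 → step 14: x=-0.087, v=-0.238, θ=0.019, ω=0.145
apply F[14]=+1.684 → step 15: x=-0.091, v=-0.223, θ=0.022, ω=0.120
apply F[15]=+1.626 → step 16: x=-0.095, v=-0.208, θ=0.024, ω=0.099
apply F[16]=+1.564 → step 17: x=-0.099, v=-0.194, θ=0.026, ω=0.079
apply F[17]=+1.501 → step 18: x=-0.103, v=-0.181, θ=0.027, ω=0.062
apply F[18]=+1.438 → step 19: x=-0.107, v=-0.168, θ=0.028, ω=0.047
apply F[19]=+1.377 → step 20: x=-0.110, v=-0.156, θ=0.029, ω=0.034
apply F[20]=+1.318 → step 21: x=-0.113, v=-0.145, θ=0.030, ω=0.023
apply F[21]=+1.261 → step 22: x=-0.116, v=-0.135, θ=0.030, ω=0.013
Max |angle| over trajectory = 0.067 rad; bound = 0.169 → within bound.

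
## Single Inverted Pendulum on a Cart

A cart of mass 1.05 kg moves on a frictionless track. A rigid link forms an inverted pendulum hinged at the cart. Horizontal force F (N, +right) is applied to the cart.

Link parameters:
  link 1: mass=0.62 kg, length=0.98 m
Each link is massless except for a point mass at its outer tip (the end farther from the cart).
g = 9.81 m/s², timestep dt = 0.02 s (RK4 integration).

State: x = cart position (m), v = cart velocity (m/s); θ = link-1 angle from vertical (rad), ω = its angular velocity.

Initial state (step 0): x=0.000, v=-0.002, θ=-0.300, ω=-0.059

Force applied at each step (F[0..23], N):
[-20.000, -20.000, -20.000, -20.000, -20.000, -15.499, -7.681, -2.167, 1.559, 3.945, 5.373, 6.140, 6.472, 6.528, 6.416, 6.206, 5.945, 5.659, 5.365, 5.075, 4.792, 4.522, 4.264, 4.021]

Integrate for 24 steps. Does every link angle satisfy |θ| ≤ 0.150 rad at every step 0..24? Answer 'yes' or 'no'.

Answer: no

Derivation:
apply F[0]=-20.000 → step 1: x=-0.003, v=-0.333, θ=-0.299, ω=0.205
apply F[1]=-20.000 → step 2: x=-0.013, v=-0.666, θ=-0.292, ω=0.471
apply F[2]=-20.000 → step 3: x=-0.030, v=-1.001, θ=-0.280, ω=0.742
apply F[3]=-20.000 → step 4: x=-0.053, v=-1.340, θ=-0.262, ω=1.022
apply F[4]=-20.000 → step 5: x=-0.084, v=-1.684, θ=-0.239, ω=1.313
apply F[5]=-15.499 → step 6: x=-0.120, v=-1.952, θ=-0.210, ω=1.534
apply F[6]=-7.681 → step 7: x=-0.160, v=-2.079, θ=-0.179, ω=1.623
apply F[7]=-2.167 → step 8: x=-0.202, v=-2.106, θ=-0.146, ω=1.618
apply F[8]=+1.559 → step 9: x=-0.244, v=-2.066, θ=-0.115, ω=1.551
apply F[9]=+3.945 → step 10: x=-0.284, v=-1.982, θ=-0.085, ω=1.446
apply F[10]=+5.373 → step 11: x=-0.323, v=-1.873, θ=-0.057, ω=1.322
apply F[11]=+6.140 → step 12: x=-0.359, v=-1.752, θ=-0.032, ω=1.189
apply F[12]=+6.472 → step 13: x=-0.393, v=-1.627, θ=-0.009, ω=1.057
apply F[13]=+6.528 → step 14: x=-0.424, v=-1.503, θ=0.010, ω=0.931
apply F[14]=+6.416 → step 15: x=-0.453, v=-1.383, θ=0.028, ω=0.812
apply F[15]=+6.206 → step 16: x=-0.480, v=-1.268, θ=0.043, ω=0.703
apply F[16]=+5.945 → step 17: x=-0.504, v=-1.161, θ=0.056, ω=0.603
apply F[17]=+5.659 → step 18: x=-0.526, v=-1.060, θ=0.067, ω=0.513
apply F[18]=+5.365 → step 19: x=-0.546, v=-0.966, θ=0.077, ω=0.432
apply F[19]=+5.075 → step 20: x=-0.565, v=-0.879, θ=0.085, ω=0.359
apply F[20]=+4.792 → step 21: x=-0.582, v=-0.798, θ=0.091, ω=0.295
apply F[21]=+4.522 → step 22: x=-0.597, v=-0.723, θ=0.096, ω=0.237
apply F[22]=+4.264 → step 23: x=-0.611, v=-0.654, θ=0.101, ω=0.186
apply F[23]=+4.021 → step 24: x=-0.623, v=-0.589, θ=0.104, ω=0.141
Max |angle| over trajectory = 0.300 rad; bound = 0.150 → exceeded.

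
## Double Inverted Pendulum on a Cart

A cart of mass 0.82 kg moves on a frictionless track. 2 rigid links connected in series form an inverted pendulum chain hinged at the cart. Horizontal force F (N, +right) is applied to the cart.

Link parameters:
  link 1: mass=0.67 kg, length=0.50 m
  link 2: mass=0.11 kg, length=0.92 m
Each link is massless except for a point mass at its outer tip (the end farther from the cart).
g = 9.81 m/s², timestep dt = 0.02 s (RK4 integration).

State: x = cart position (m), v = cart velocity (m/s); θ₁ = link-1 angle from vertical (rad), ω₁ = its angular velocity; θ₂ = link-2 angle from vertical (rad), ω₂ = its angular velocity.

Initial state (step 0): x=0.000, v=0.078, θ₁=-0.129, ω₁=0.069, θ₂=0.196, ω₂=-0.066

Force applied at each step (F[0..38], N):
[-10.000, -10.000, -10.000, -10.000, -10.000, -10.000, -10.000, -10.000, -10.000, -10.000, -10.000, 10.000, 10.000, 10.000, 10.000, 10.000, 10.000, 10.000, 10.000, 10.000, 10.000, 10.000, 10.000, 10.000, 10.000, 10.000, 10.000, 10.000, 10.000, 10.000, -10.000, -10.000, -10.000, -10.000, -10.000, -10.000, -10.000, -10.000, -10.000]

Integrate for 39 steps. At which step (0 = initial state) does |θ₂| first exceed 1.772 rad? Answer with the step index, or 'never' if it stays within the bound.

Answer: never

Derivation:
apply F[0]=-10.000 → step 1: x=-0.001, v=-0.140, θ₁=-0.124, ω₁=0.429, θ₂=0.196, ω₂=0.021
apply F[1]=-10.000 → step 2: x=-0.006, v=-0.360, θ₁=-0.112, ω₁=0.799, θ₂=0.197, ω₂=0.105
apply F[2]=-10.000 → step 3: x=-0.015, v=-0.583, θ₁=-0.092, ω₁=1.185, θ₂=0.200, ω₂=0.182
apply F[3]=-10.000 → step 4: x=-0.029, v=-0.813, θ₁=-0.064, ω₁=1.596, θ₂=0.204, ω₂=0.249
apply F[4]=-10.000 → step 5: x=-0.048, v=-1.049, θ₁=-0.028, ω₁=2.035, θ₂=0.210, ω₂=0.304
apply F[5]=-10.000 → step 6: x=-0.071, v=-1.292, θ₁=0.017, ω₁=2.509, θ₂=0.216, ω₂=0.344
apply F[6]=-10.000 → step 7: x=-0.099, v=-1.540, θ₁=0.073, ω₁=3.016, θ₂=0.223, ω₂=0.368
apply F[7]=-10.000 → step 8: x=-0.133, v=-1.790, θ₁=0.138, ω₁=3.551, θ₂=0.231, ω₂=0.377
apply F[8]=-10.000 → step 9: x=-0.171, v=-2.034, θ₁=0.215, ω₁=4.100, θ₂=0.238, ω₂=0.378
apply F[9]=-10.000 → step 10: x=-0.214, v=-2.263, θ₁=0.302, ω₁=4.642, θ₂=0.246, ω₂=0.380
apply F[10]=-10.000 → step 11: x=-0.261, v=-2.465, θ₁=0.400, ω₁=5.153, θ₂=0.254, ω₂=0.396
apply F[11]=+10.000 → step 12: x=-0.308, v=-2.232, θ₁=0.501, ω₁=4.905, θ₂=0.261, ω₂=0.390
apply F[12]=+10.000 → step 13: x=-0.351, v=-2.013, θ₁=0.597, ω₁=4.740, θ₂=0.269, ω₂=0.372
apply F[13]=+10.000 → step 14: x=-0.389, v=-1.803, θ₁=0.691, ω₁=4.647, θ₂=0.276, ω₂=0.344
apply F[14]=+10.000 → step 15: x=-0.423, v=-1.601, θ₁=0.783, ω₁=4.619, θ₂=0.283, ω₂=0.308
apply F[15]=+10.000 → step 16: x=-0.453, v=-1.401, θ₁=0.876, ω₁=4.648, θ₂=0.289, ω₂=0.267
apply F[16]=+10.000 → step 17: x=-0.479, v=-1.200, θ₁=0.970, ω₁=4.726, θ₂=0.293, ω₂=0.225
apply F[17]=+10.000 → step 18: x=-0.501, v=-0.993, θ₁=1.065, ω₁=4.850, θ₂=0.298, ω₂=0.187
apply F[18]=+10.000 → step 19: x=-0.518, v=-0.778, θ₁=1.164, ω₁=5.018, θ₂=0.301, ω₂=0.156
apply F[19]=+10.000 → step 20: x=-0.532, v=-0.550, θ₁=1.266, ω₁=5.230, θ₂=0.304, ω₂=0.138
apply F[20]=+10.000 → step 21: x=-0.540, v=-0.305, θ₁=1.373, ω₁=5.488, θ₂=0.307, ω₂=0.139
apply F[21]=+10.000 → step 22: x=-0.544, v=-0.039, θ₁=1.486, ω₁=5.799, θ₂=0.310, ω₂=0.166
apply F[22]=+10.000 → step 23: x=-0.542, v=0.254, θ₁=1.606, ω₁=6.171, θ₂=0.314, ω₂=0.229
apply F[23]=+10.000 → step 24: x=-0.533, v=0.582, θ₁=1.734, ω₁=6.620, θ₂=0.319, ω₂=0.338
apply F[24]=+10.000 → step 25: x=-0.518, v=0.952, θ₁=1.871, ω₁=7.167, θ₂=0.327, ω₂=0.510
apply F[25]=+10.000 → step 26: x=-0.495, v=1.377, θ₁=2.021, ω₁=7.845, θ₂=0.340, ω₂=0.769
apply F[26]=+10.000 → step 27: x=-0.463, v=1.871, θ₁=2.186, ω₁=8.699, θ₂=0.359, ω₂=1.150
apply F[27]=+10.000 → step 28: x=-0.420, v=2.452, θ₁=2.371, ω₁=9.789, θ₂=0.387, ω₂=1.708
apply F[28]=+10.000 → step 29: x=-0.364, v=3.124, θ₁=2.580, ω₁=11.168, θ₂=0.429, ω₂=2.523
apply F[29]=+10.000 → step 30: x=-0.294, v=3.837, θ₁=2.819, ω₁=12.768, θ₂=0.490, ω₂=3.678
apply F[30]=-10.000 → step 31: x=-0.216, v=3.900, θ₁=3.080, ω₁=13.175, θ₂=0.579, ω₂=5.110
apply F[31]=-10.000 → step 32: x=-0.141, v=3.551, θ₁=3.339, ω₁=12.614, θ₂=0.693, ω₂=6.259
apply F[32]=-10.000 → step 33: x=-0.076, v=2.930, θ₁=3.580, ω₁=11.383, θ₂=0.826, ω₂=6.958
apply F[33]=-10.000 → step 34: x=-0.024, v=2.278, θ₁=3.794, ω₁=10.065, θ₂=0.969, ω₂=7.324
apply F[34]=-10.000 → step 35: x=0.016, v=1.706, θ₁=3.984, ω₁=8.924, θ₂=1.118, ω₂=7.512
apply F[35]=-10.000 → step 36: x=0.045, v=1.232, θ₁=4.152, ω₁=7.988, θ₂=1.269, ω₂=7.614
apply F[36]=-10.000 → step 37: x=0.065, v=0.842, θ₁=4.304, ω₁=7.214, θ₂=1.422, ω₂=7.670
apply F[37]=-10.000 → step 38: x=0.079, v=0.520, θ₁=4.442, ω₁=6.556, θ₂=1.576, ω₂=7.699
apply F[38]=-10.000 → step 39: x=0.087, v=0.254, θ₁=4.567, ω₁=5.976, θ₂=1.730, ω₂=7.707
max |θ₂| = 1.730 ≤ 1.772 over all 40 states.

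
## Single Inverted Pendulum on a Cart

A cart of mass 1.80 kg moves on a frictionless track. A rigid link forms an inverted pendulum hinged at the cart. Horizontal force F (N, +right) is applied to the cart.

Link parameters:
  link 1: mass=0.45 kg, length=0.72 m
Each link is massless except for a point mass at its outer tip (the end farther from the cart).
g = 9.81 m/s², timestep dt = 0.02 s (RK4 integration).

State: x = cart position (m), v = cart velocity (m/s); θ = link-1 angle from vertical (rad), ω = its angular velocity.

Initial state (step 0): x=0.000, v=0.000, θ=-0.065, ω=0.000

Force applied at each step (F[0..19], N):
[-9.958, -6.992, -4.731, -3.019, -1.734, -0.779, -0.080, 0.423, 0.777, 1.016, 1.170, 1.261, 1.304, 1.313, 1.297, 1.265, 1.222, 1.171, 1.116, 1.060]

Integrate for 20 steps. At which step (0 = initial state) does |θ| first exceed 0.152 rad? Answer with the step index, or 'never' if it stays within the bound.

apply F[0]=-9.958 → step 1: x=-0.001, v=-0.107, θ=-0.064, ω=0.131
apply F[1]=-6.992 → step 2: x=-0.004, v=-0.182, θ=-0.060, ω=0.218
apply F[2]=-4.731 → step 3: x=-0.008, v=-0.232, θ=-0.055, ω=0.271
apply F[3]=-3.019 → step 4: x=-0.013, v=-0.263, θ=-0.050, ω=0.300
apply F[4]=-1.734 → step 5: x=-0.018, v=-0.280, θ=-0.044, ω=0.310
apply F[5]=-0.779 → step 6: x=-0.024, v=-0.286, θ=-0.037, ω=0.309
apply F[6]=-0.080 → step 7: x=-0.030, v=-0.286, θ=-0.031, ω=0.298
apply F[7]=+0.423 → step 8: x=-0.035, v=-0.279, θ=-0.025, ω=0.282
apply F[8]=+0.777 → step 9: x=-0.041, v=-0.270, θ=-0.020, ω=0.262
apply F[9]=+1.016 → step 10: x=-0.046, v=-0.258, θ=-0.015, ω=0.241
apply F[10]=+1.170 → step 11: x=-0.051, v=-0.244, θ=-0.010, ω=0.218
apply F[11]=+1.261 → step 12: x=-0.056, v=-0.230, θ=-0.006, ω=0.196
apply F[12]=+1.304 → step 13: x=-0.060, v=-0.215, θ=-0.003, ω=0.175
apply F[13]=+1.313 → step 14: x=-0.065, v=-0.200, θ=0.001, ω=0.154
apply F[14]=+1.297 → step 15: x=-0.068, v=-0.186, θ=0.004, ω=0.135
apply F[15]=+1.265 → step 16: x=-0.072, v=-0.172, θ=0.006, ω=0.117
apply F[16]=+1.222 → step 17: x=-0.075, v=-0.159, θ=0.008, ω=0.100
apply F[17]=+1.171 → step 18: x=-0.078, v=-0.146, θ=0.010, ω=0.086
apply F[18]=+1.116 → step 19: x=-0.081, v=-0.134, θ=0.012, ω=0.072
apply F[19]=+1.060 → step 20: x=-0.084, v=-0.123, θ=0.013, ω=0.060
max |θ| = 0.065 ≤ 0.152 over all 21 states.

Answer: never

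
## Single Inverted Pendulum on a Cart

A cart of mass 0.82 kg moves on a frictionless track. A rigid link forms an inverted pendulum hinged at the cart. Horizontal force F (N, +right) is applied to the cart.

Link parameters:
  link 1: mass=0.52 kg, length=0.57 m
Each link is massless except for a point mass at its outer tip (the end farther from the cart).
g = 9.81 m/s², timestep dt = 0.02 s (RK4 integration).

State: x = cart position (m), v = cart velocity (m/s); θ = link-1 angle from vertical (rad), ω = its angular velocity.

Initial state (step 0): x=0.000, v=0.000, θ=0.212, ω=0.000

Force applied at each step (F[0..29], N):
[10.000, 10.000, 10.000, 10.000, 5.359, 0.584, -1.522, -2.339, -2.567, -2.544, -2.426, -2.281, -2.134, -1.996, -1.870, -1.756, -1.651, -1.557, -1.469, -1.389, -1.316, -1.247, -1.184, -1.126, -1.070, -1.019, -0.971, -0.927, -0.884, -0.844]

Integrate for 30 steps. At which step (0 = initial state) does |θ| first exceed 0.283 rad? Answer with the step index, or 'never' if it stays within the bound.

Answer: never

Derivation:
apply F[0]=+10.000 → step 1: x=0.002, v=0.213, θ=0.209, ω=-0.293
apply F[1]=+10.000 → step 2: x=0.009, v=0.426, θ=0.200, ω=-0.590
apply F[2]=+10.000 → step 3: x=0.019, v=0.642, θ=0.185, ω=-0.896
apply F[3]=+10.000 → step 4: x=0.034, v=0.862, θ=0.164, ω=-1.215
apply F[4]=+5.359 → step 5: x=0.053, v=0.974, θ=0.139, ω=-1.358
apply F[5]=+0.584 → step 6: x=0.072, v=0.975, θ=0.112, ω=-1.315
apply F[6]=-1.522 → step 7: x=0.091, v=0.927, θ=0.087, ω=-1.198
apply F[7]=-2.339 → step 8: x=0.109, v=0.861, θ=0.064, ω=-1.057
apply F[8]=-2.567 → step 9: x=0.126, v=0.793, θ=0.045, ω=-0.918
apply F[9]=-2.544 → step 10: x=0.141, v=0.726, θ=0.028, ω=-0.789
apply F[10]=-2.426 → step 11: x=0.155, v=0.665, θ=0.013, ω=-0.675
apply F[11]=-2.281 → step 12: x=0.167, v=0.608, θ=0.000, ω=-0.573
apply F[12]=-2.134 → step 13: x=0.179, v=0.557, θ=-0.010, ω=-0.485
apply F[13]=-1.996 → step 14: x=0.190, v=0.510, θ=-0.019, ω=-0.408
apply F[14]=-1.870 → step 15: x=0.199, v=0.467, θ=-0.027, ω=-0.341
apply F[15]=-1.756 → step 16: x=0.208, v=0.428, θ=-0.033, ω=-0.282
apply F[16]=-1.651 → step 17: x=0.217, v=0.392, θ=-0.038, ω=-0.232
apply F[17]=-1.557 → step 18: x=0.224, v=0.359, θ=-0.042, ω=-0.188
apply F[18]=-1.469 → step 19: x=0.231, v=0.329, θ=-0.045, ω=-0.149
apply F[19]=-1.389 → step 20: x=0.237, v=0.301, θ=-0.048, ω=-0.116
apply F[20]=-1.316 → step 21: x=0.243, v=0.275, θ=-0.050, ω=-0.088
apply F[21]=-1.247 → step 22: x=0.248, v=0.251, θ=-0.052, ω=-0.063
apply F[22]=-1.184 → step 23: x=0.253, v=0.229, θ=-0.053, ω=-0.042
apply F[23]=-1.126 → step 24: x=0.257, v=0.208, θ=-0.053, ω=-0.024
apply F[24]=-1.070 → step 25: x=0.261, v=0.188, θ=-0.054, ω=-0.008
apply F[25]=-1.019 → step 26: x=0.265, v=0.170, θ=-0.054, ω=0.005
apply F[26]=-0.971 → step 27: x=0.268, v=0.153, θ=-0.054, ω=0.016
apply F[27]=-0.927 → step 28: x=0.271, v=0.137, θ=-0.053, ω=0.026
apply F[28]=-0.884 → step 29: x=0.274, v=0.122, θ=-0.052, ω=0.034
apply F[29]=-0.844 → step 30: x=0.276, v=0.108, θ=-0.052, ω=0.041
max |θ| = 0.212 ≤ 0.283 over all 31 states.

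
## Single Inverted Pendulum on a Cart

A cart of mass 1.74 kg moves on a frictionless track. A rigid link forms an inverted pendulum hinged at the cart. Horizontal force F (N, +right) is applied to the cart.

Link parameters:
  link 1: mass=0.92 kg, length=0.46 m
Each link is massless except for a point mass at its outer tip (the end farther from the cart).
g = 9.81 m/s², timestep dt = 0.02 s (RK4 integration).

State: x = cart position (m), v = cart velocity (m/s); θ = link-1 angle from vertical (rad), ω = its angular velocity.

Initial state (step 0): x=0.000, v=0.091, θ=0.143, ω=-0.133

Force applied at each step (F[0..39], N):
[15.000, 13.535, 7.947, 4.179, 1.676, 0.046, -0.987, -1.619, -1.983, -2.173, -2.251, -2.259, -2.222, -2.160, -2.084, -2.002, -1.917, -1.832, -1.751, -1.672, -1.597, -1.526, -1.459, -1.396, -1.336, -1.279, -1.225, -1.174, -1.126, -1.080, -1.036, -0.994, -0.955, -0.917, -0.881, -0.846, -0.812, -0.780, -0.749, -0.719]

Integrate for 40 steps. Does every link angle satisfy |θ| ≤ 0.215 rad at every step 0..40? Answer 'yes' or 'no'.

apply F[0]=+15.000 → step 1: x=0.003, v=0.247, θ=0.138, ω=-0.410
apply F[1]=+13.535 → step 2: x=0.010, v=0.388, θ=0.127, ω=-0.657
apply F[2]=+7.947 → step 3: x=0.018, v=0.467, θ=0.113, ω=-0.776
apply F[3]=+4.179 → step 4: x=0.028, v=0.504, θ=0.097, ω=-0.812
apply F[4]=+1.676 → step 5: x=0.038, v=0.515, θ=0.081, ω=-0.797
apply F[5]=+0.046 → step 6: x=0.048, v=0.508, θ=0.065, ω=-0.751
apply F[6]=-0.987 → step 7: x=0.058, v=0.491, θ=0.051, ω=-0.689
apply F[7]=-1.619 → step 8: x=0.068, v=0.468, θ=0.038, ω=-0.620
apply F[8]=-1.983 → step 9: x=0.077, v=0.442, θ=0.026, ω=-0.550
apply F[9]=-2.173 → step 10: x=0.086, v=0.415, θ=0.016, ω=-0.482
apply F[10]=-2.251 → step 11: x=0.094, v=0.388, θ=0.007, ω=-0.419
apply F[11]=-2.259 → step 12: x=0.101, v=0.361, θ=-0.001, ω=-0.360
apply F[12]=-2.222 → step 13: x=0.108, v=0.336, θ=-0.008, ω=-0.308
apply F[13]=-2.160 → step 14: x=0.115, v=0.312, θ=-0.013, ω=-0.261
apply F[14]=-2.084 → step 15: x=0.121, v=0.290, θ=-0.018, ω=-0.219
apply F[15]=-2.002 → step 16: x=0.126, v=0.269, θ=-0.022, ω=-0.182
apply F[16]=-1.917 → step 17: x=0.131, v=0.250, θ=-0.025, ω=-0.150
apply F[17]=-1.832 → step 18: x=0.136, v=0.231, θ=-0.028, ω=-0.121
apply F[18]=-1.751 → step 19: x=0.141, v=0.214, θ=-0.030, ω=-0.097
apply F[19]=-1.672 → step 20: x=0.145, v=0.198, θ=-0.032, ω=-0.075
apply F[20]=-1.597 → step 21: x=0.149, v=0.183, θ=-0.033, ω=-0.057
apply F[21]=-1.526 → step 22: x=0.152, v=0.169, θ=-0.034, ω=-0.041
apply F[22]=-1.459 → step 23: x=0.155, v=0.156, θ=-0.035, ω=-0.027
apply F[23]=-1.396 → step 24: x=0.158, v=0.144, θ=-0.035, ω=-0.015
apply F[24]=-1.336 → step 25: x=0.161, v=0.132, θ=-0.036, ω=-0.005
apply F[25]=-1.279 → step 26: x=0.164, v=0.121, θ=-0.036, ω=0.003
apply F[26]=-1.225 → step 27: x=0.166, v=0.111, θ=-0.036, ω=0.011
apply F[27]=-1.174 → step 28: x=0.168, v=0.101, θ=-0.035, ω=0.017
apply F[28]=-1.126 → step 29: x=0.170, v=0.092, θ=-0.035, ω=0.022
apply F[29]=-1.080 → step 30: x=0.172, v=0.083, θ=-0.034, ω=0.027
apply F[30]=-1.036 → step 31: x=0.173, v=0.075, θ=-0.034, ω=0.030
apply F[31]=-0.994 → step 32: x=0.175, v=0.067, θ=-0.033, ω=0.033
apply F[32]=-0.955 → step 33: x=0.176, v=0.059, θ=-0.033, ω=0.036
apply F[33]=-0.917 → step 34: x=0.177, v=0.052, θ=-0.032, ω=0.038
apply F[34]=-0.881 → step 35: x=0.178, v=0.045, θ=-0.031, ω=0.039
apply F[35]=-0.846 → step 36: x=0.179, v=0.038, θ=-0.030, ω=0.040
apply F[36]=-0.812 → step 37: x=0.180, v=0.032, θ=-0.029, ω=0.041
apply F[37]=-0.780 → step 38: x=0.180, v=0.026, θ=-0.029, ω=0.042
apply F[38]=-0.749 → step 39: x=0.181, v=0.021, θ=-0.028, ω=0.042
apply F[39]=-0.719 → step 40: x=0.181, v=0.015, θ=-0.027, ω=0.042
Max |angle| over trajectory = 0.143 rad; bound = 0.215 → within bound.

Answer: yes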